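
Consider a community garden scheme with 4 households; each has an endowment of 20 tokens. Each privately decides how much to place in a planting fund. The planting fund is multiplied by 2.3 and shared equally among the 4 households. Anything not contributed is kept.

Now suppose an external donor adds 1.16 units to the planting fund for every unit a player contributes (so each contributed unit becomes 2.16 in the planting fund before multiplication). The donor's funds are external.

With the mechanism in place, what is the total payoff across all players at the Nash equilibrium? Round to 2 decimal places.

397.44 tokens

The effective private return per unit is now 2.3 × 2.16 / 4 = 1.2420 > 1, so every player's dominant strategy flips to full contribution.
So the Nash equilibrium is full contribution by all 4; the group earns 2.3 × 2.16 × 80 = 397.44.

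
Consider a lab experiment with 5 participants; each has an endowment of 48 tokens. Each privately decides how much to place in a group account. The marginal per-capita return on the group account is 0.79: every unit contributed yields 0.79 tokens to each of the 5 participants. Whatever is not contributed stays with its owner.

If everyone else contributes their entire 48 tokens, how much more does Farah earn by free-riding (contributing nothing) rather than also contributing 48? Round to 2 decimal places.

10.08 tokens

Switching from a contribution of 48 to 0 lets Farah keep an extra 48 tokens, but lowers the group account by 48, which costs Farah their own share of that drop: 0.79 × 48 = 37.92.
Net gain = 48 − 37.92 = 10.08. The private return per contributed unit (0.79) is below 1, so free-riding is indeed the best response regardless of what the others do.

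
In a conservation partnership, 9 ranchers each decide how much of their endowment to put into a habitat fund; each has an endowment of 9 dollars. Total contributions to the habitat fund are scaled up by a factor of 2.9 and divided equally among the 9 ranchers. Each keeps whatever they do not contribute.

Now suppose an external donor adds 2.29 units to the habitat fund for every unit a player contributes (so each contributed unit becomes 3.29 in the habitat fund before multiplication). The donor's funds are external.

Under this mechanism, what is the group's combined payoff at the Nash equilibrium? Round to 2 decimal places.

Under the mechanism each unit contributed yields 2.9 × 3.29 / 9 = 1.0601 back to its contributor per unit of net cost, which exceeds 1, making full contribution the dominant choice for everyone.
At the Nash equilibrium everyone contributes 9. Group total payoff = 2.9 × 3.29 × 81 = 772.82.

772.82 dollars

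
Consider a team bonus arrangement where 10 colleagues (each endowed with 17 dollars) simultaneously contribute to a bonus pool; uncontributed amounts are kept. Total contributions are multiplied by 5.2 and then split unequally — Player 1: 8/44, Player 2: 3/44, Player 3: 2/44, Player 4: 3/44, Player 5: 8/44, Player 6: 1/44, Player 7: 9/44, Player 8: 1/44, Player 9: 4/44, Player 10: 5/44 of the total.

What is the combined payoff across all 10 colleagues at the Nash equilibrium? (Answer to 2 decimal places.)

241.40 dollars

Player j's private return per contributed unit is 5.2 × (j's share). Contributing is weakly dominant for j when that share is at least 1/5.2 = 0.1923, and contributing 0 is dominant otherwise.
The only share above 0.1923 is Player 7's 9/44, contributing 17; the remaining 9 contribute 0. Total contributed: 17.
The bonus pool pays out 5.2 × 17 = 88.40 in total (split across the unequal shares, but the aggregate is all that matters for the group sum).
The 9 free-riders keep 17 each, adding 153. Group total = 153 + 88.40 = 241.40.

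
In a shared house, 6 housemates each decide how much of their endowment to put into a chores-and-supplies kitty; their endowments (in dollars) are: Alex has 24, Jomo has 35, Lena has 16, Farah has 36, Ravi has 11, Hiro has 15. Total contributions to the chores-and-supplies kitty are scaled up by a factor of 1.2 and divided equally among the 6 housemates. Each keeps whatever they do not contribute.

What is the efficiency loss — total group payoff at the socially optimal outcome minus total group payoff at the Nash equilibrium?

The private return per contributed unit is 1.2/6 = 0.2000 < 1 for every player regardless of endowment, so the Nash equilibrium is zero contribution and the group total is Σ E_j = 24 + 35 + 16 + 36 + 11 + 15 = 137.
Each contributed unit returns 1.200 to the group, so the social optimum is full contribution by everyone: group total = 1.200 × 137 = 164.40.
Efficiency loss = (1.200 − 1) × 137 = 27.40.

27.40 dollars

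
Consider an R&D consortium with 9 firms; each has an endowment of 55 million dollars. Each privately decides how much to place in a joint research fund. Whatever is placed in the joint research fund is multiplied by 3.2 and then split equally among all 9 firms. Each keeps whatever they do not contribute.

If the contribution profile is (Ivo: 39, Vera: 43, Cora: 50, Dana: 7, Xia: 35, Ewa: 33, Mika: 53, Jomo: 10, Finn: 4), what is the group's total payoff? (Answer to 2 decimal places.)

1097.80 million dollars

Total contributed: 39 + 43 + 50 + 7 + 35 + 33 + 53 + 10 + 4 = 274; total kept: 9 × 55 − 274 = 221.
The joint research fund pays out 3.2 × 274 = 876.80 in aggregate.
Group total = 221 + 876.80 = 1097.80.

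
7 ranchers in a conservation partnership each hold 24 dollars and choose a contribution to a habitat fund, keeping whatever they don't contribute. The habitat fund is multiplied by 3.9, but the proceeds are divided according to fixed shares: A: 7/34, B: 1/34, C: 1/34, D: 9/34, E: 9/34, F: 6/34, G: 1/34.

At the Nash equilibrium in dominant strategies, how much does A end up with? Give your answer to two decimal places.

A player with share s gets back 3.9·s per unit contributed, so full contribution is dominant for anyone with s > 1/3.9 = 0.2564 and zero contribution is dominant for anyone below.
D and E are above the threshold, contributing 24 each; the remaining 5 contribute 0. Total contributed: 48.
A keeps 24 and receives 3.9 × 48 × 7/34 = 38.54 from the habitat fund, for a payoff of 62.54.

62.54 dollars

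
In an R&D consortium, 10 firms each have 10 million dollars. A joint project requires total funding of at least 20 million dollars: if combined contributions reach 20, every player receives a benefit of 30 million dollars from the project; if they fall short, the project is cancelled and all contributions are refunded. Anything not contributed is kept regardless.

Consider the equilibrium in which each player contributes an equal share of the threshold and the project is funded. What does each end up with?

Equal share of the threshold: 20/10 = 2.
At this profile no one gains by cutting their contribution: any cut drops the total below 20, the project is cancelled, contributions are refunded, and the deviator ends with 10, which is less than 10 − 2 + 30 = 38. Contributing more than 2 just wastes the excess. So contributing exactly 2 is a best response.
Each player's payoff: 10 − 2 + 30 = 38.

38 million dollars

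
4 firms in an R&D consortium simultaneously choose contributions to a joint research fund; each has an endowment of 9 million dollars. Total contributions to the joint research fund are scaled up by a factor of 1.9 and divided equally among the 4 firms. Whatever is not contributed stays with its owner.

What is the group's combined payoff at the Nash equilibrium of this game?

36.00 million dollars

Each contributed unit returns 1.9/4 = 0.4750 to its contributor — below 1 — so contributing 0 is dominant for every player. At the Nash equilibrium everyone keeps their 9, and the group total is 4 × 9 = 36.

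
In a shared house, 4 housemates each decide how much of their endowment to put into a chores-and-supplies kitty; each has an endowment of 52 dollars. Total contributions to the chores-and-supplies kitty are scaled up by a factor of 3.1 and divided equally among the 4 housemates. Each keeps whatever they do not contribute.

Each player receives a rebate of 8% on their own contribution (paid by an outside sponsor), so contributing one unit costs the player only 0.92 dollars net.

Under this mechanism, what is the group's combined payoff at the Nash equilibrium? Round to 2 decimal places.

The effective private return is (3.1/4) / 0.92 = 0.8424, which is still under 1, so the mechanism doesn't change anyone's dominant strategy: zero contribution.
At the Nash equilibrium no one contributes; group total payoff = 4 × 52 = 208.

208.00 dollars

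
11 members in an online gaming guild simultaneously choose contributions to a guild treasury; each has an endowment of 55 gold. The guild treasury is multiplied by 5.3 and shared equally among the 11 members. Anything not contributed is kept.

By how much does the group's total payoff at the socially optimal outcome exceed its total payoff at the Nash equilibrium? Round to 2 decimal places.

2601.50 gold

Each contributed unit returns 5.3/11 = 0.4818 to its contributor — below 1 — so contributing 0 is dominant for every player. At the Nash equilibrium everyone keeps their 55, and the group total is 11 × 55 = 605.
Each contributed unit returns 5.300 to the group as a whole (0.4818 to each of 11 players), which exceeds 1, so the social optimum is full contribution: group total = 5.300 × 605 = 3206.50.
Efficiency loss = 3206.50 − 605 = 2601.50.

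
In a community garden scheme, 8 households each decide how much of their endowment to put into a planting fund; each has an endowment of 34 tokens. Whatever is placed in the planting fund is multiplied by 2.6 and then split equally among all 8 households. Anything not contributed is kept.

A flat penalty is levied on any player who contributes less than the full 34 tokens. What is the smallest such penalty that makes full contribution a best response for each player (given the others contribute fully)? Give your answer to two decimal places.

Given the others contribute fully, the best deviation is to contribute 0 (any partial contribution still incurs the fine and gives up units whose private return 0.3250 is below 1).
Deviating from 34 to 0 saves 34 tokens but forfeits the deviator's share of the drop in the planting fund: 2.6/8 × 34 = 11.05.
So the deviation gain is 34 − 11.05 = 22.95, and the fine must be at least 22.95 tokens to wipe it out.

22.95 tokens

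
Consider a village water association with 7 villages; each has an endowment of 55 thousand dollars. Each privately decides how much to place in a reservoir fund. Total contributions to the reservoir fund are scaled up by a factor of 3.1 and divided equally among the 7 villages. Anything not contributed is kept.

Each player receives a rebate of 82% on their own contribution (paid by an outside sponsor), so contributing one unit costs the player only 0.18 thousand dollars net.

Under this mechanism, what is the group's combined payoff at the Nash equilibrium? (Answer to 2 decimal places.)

1509.20 thousand dollars

Under the mechanism each unit contributed yields (3.1/7) / 0.18 = 2.4603 back to its contributor per unit of net cost, which exceeds 1, making full contribution the dominant choice for everyone.
So the Nash equilibrium is full contribution by all 7; the group earns 7 × (55 × 0.82 + 3.1 × 55) = 1509.20.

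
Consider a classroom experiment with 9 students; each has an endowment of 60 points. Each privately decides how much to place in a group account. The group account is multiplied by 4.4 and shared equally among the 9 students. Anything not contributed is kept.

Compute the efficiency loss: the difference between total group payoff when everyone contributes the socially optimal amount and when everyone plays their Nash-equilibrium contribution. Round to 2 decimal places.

1836.00 points

Each contributed unit returns 4.4/9 = 0.4889 to its contributor — below 1 — so contributing 0 is dominant for every player. At the Nash equilibrium everyone keeps their 60, and the group total is 9 × 60 = 540.
Each contributed unit returns 4.400 to the group as a whole (0.4889 to each of 9 players), which exceeds 1, so the social optimum is full contribution: group total = 4.400 × 540 = 2376.00.
Efficiency loss = 2376.00 − 540 = 1836.00.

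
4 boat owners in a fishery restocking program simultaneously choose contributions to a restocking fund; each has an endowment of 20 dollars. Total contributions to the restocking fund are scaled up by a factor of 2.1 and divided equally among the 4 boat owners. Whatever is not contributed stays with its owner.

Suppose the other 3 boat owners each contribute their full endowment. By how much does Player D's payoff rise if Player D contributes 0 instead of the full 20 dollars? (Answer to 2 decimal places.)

9.50 dollars

Switching from a contribution of 20 to 0 lets Player D keep an extra 20 dollars, but lowers the restocking fund by 20, which costs Player D their own share of that drop: 2.1/4 × 20 = 10.50.
Net gain = 20 − 10.50 = 9.50. The private return per contributed unit (0.5250) is below 1, so free-riding is indeed the best response regardless of what the others do.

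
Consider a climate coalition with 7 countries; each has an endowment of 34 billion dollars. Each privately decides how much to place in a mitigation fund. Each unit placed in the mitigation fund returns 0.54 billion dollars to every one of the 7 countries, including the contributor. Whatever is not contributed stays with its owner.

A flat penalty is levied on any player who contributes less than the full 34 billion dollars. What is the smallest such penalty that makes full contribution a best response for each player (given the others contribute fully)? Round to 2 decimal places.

Given the others contribute fully, the best deviation is to contribute 0 (any partial contribution still incurs the fine and gives up units whose private return 0.54 is below 1).
Deviating from 34 to 0 saves 34 billion dollars but forfeits the deviator's share of the drop in the mitigation fund: 0.54 × 34 = 18.36.
So the deviation gain is 34 − 18.36 = 15.64, and the fine must be at least 15.64 billion dollars to wipe it out.

15.64 billion dollars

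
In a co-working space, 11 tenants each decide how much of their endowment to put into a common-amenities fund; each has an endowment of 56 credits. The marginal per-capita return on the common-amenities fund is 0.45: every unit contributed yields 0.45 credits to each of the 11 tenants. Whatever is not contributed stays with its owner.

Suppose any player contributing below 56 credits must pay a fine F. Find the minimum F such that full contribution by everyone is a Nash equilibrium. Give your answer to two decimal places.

30.80 credits

Given the others contribute fully, the best deviation is to contribute 0 (any partial contribution still incurs the fine and gives up units whose private return 0.45 is below 1).
Deviating from 56 to 0 saves 56 credits but forfeits the deviator's share of the drop in the common-amenities fund: 0.45 × 56 = 25.20.
So the deviation gain is 56 − 25.20 = 30.80, and the fine must be at least 30.80 credits to wipe it out.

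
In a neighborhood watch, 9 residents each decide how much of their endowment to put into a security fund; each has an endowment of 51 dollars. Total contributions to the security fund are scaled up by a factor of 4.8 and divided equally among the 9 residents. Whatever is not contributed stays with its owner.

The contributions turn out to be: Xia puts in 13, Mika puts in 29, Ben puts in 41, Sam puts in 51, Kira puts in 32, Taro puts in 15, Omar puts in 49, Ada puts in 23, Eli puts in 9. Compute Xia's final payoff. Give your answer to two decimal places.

177.73 dollars

Total contributed: 13 + 29 + 41 + 51 + 32 + 15 + 49 + 23 + 9 = 262.
Each receives 4.8 × 262 / 9 = 139.73 from the security fund.
Xia keeps 51 − 13 = 38, so Xia's payoff is 38 + 139.73 = 177.73.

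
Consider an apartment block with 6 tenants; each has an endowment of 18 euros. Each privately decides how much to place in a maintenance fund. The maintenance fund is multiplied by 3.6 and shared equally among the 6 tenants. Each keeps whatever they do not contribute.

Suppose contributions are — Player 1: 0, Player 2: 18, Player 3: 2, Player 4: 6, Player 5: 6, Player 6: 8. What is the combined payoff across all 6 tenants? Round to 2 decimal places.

Total contributed: 0 + 18 + 2 + 6 + 6 + 8 = 40; total kept: 6 × 18 − 40 = 68.
The maintenance fund pays out 3.6 × 40 = 144.00 in aggregate.
Group total = 68 + 144.00 = 212.00.

212.00 euros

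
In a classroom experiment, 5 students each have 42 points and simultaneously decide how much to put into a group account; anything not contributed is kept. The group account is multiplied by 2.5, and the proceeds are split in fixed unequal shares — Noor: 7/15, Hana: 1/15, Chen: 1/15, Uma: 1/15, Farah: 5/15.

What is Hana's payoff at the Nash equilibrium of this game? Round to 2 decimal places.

49.00 points

For player j, contributing a unit is worthwhile iff 2.5 × (j's share) ≥ 1, i.e. iff j's share is at least 0.4000.
Only Noor (7/15) clears that bar, contributing 42; the remaining 4 contribute 0. Total contributed: 42.
Hana keeps 42 and receives 2.5 × 42 × 1/15 = 7.00 from the group account, for a payoff of 49.00.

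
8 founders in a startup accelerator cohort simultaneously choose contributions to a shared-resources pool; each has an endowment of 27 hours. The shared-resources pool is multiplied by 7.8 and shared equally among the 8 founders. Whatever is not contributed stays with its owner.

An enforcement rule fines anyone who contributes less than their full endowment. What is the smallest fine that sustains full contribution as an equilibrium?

Given the others contribute fully, the best deviation is to contribute 0 (any partial contribution still incurs the fine and gives up units whose private return 0.9750 is below 1).
Deviating from 27 to 0 saves 27 hours but forfeits the deviator's share of the drop in the shared-resources pool: 7.8/8 × 27 = 26.32.
So the deviation gain is 27 − 26.32 = 0.68, and the fine must be at least 0.68 hours to wipe it out.

0.68 hours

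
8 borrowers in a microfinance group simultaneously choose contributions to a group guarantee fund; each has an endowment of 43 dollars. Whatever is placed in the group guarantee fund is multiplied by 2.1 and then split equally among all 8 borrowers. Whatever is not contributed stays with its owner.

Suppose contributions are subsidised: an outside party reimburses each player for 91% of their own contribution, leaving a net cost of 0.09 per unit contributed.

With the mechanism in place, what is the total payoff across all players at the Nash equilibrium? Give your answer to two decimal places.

1035.44 dollars

Under the mechanism each unit contributed yields (2.1/8) / 0.09 = 2.9167 back to its contributor per unit of net cost, which exceeds 1, making full contribution the dominant choice for everyone.
At the Nash equilibrium everyone contributes 43. Group total payoff = 8 × (43 × 0.91 + 2.1 × 43) = 1035.44.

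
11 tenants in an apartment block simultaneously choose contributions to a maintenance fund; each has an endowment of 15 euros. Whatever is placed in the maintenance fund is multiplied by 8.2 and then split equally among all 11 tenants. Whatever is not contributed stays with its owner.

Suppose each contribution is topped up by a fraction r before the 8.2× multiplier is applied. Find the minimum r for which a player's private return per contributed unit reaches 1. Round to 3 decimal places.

With matching at rate r, one contributed unit becomes (1 + r) in the maintenance fund and returns 8.2 × (1 + r) / 11 to the contributor.
Setting this equal to 1: 1 + r = 11/8.2 = 1.3415.
So the minimum matching rate is r = 1.3415 − 1 = 0.341.

0.341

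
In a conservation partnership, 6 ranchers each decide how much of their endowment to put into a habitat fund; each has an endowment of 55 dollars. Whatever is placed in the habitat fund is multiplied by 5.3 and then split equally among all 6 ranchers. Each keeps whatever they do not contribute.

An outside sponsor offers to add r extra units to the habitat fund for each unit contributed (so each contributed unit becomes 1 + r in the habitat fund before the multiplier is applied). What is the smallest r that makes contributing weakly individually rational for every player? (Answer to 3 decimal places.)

With matching at rate r, one contributed unit becomes (1 + r) in the habitat fund and returns 5.3 × (1 + r) / 6 to the contributor.
Setting this equal to 1: 1 + r = 6/5.3 = 1.1321.
So the minimum matching rate is r = 1.1321 − 1 = 0.132.

0.132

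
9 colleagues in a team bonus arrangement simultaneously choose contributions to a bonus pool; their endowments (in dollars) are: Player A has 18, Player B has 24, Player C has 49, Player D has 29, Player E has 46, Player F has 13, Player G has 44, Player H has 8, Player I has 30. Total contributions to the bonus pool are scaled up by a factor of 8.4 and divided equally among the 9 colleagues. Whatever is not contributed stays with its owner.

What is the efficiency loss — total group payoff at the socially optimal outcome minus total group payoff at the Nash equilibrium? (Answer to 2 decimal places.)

1931.40 dollars

The private return per contributed unit is 8.4/9 = 0.9333 < 1 for every player regardless of endowment, so the Nash equilibrium is zero contribution and the group total is Σ E_j = 18 + 24 + 49 + 29 + 46 + 13 + 44 + 8 + 30 = 261.
Each contributed unit returns 8.400 to the group, so the social optimum is full contribution by everyone: group total = 8.400 × 261 = 2192.40.
Efficiency loss = (8.400 − 1) × 261 = 1931.40.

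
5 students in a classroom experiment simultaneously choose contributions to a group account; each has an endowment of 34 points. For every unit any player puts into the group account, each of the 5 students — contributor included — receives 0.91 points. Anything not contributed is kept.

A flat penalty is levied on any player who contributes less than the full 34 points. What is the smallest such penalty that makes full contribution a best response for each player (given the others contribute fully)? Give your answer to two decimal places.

Given the others contribute fully, the best deviation is to contribute 0 (any partial contribution still incurs the fine and gives up units whose private return 0.91 is below 1).
Deviating from 34 to 0 saves 34 points but forfeits the deviator's share of the drop in the group account: 0.91 × 34 = 30.94.
So the deviation gain is 34 − 30.94 = 3.06, and the fine must be at least 3.06 points to wipe it out.

3.06 points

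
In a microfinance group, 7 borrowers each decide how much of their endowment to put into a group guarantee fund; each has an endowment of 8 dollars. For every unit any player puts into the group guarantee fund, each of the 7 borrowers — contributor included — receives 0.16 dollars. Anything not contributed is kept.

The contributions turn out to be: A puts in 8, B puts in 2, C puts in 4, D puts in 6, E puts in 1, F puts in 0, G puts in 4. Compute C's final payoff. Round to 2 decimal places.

Total contributed: 8 + 2 + 4 + 6 + 1 + 0 + 4 = 25.
Each receives 0.16 × 25 = 4.00 from the group guarantee fund.
C keeps 8 − 4 = 4, so C's payoff is 4 + 4.00 = 8.00.

8.00 dollars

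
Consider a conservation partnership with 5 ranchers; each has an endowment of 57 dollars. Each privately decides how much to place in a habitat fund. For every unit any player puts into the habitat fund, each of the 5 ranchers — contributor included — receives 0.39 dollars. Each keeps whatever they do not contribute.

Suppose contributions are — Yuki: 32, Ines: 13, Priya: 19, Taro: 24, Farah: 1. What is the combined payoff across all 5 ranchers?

Total contributed: 32 + 13 + 19 + 24 + 1 = 89; total kept: 5 × 57 − 89 = 196.
The habitat fund pays out 0.39 × 5 × 89 = 173.55 in aggregate.
Group total = 196 + 173.55 = 369.55.

369.55 dollars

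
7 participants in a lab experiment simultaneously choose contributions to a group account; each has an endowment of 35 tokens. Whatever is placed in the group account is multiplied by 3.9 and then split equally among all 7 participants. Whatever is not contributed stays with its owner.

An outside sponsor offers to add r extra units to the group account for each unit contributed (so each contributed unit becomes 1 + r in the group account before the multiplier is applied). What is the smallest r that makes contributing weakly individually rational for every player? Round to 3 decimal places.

0.795

With matching at rate r, one contributed unit becomes (1 + r) in the group account and returns 3.9 × (1 + r) / 7 to the contributor.
Setting this equal to 1: 1 + r = 7/3.9 = 1.7949.
So the minimum matching rate is r = 1.7949 − 1 = 0.795.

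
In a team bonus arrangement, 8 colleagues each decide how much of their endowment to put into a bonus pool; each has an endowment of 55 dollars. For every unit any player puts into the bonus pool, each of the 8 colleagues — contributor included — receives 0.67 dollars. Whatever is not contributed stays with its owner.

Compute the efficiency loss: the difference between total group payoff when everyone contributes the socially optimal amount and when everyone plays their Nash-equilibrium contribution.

1918.40 dollars

The private return per contributed unit is 0.67 < 1, so contributing 0 is dominant for every player. At the Nash equilibrium everyone keeps their 55, and the group total is 8 × 55 = 440.
Each contributed unit returns 5.360 to the group as a whole (0.67 to each of 8 players), which exceeds 1, so the social optimum is full contribution: group total = 5.360 × 440 = 2358.40.
Efficiency loss = 2358.40 − 440 = 1918.40.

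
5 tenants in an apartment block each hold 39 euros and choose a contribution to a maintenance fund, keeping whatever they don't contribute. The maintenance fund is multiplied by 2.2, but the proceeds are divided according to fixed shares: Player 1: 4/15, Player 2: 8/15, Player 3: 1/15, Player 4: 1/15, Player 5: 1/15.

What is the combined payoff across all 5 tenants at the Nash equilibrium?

Each unit j contributes comes back to j as 2.2 × (j's share), so j prefers to contribute only if that share exceeds 1/2.2 = 0.4545; otherwise keeping the unit dominates.
The only share above 0.4545 is Player 2's 8/15, contributing 39; the remaining 4 contribute 0. Total contributed: 39.
The maintenance fund pays out 2.2 × 39 = 85.80 in total (split across the unequal shares, but the aggregate is all that matters for the group sum).
The 4 free-riders keep 39 each, adding 156. Group total = 156 + 85.80 = 241.80.

241.80 euros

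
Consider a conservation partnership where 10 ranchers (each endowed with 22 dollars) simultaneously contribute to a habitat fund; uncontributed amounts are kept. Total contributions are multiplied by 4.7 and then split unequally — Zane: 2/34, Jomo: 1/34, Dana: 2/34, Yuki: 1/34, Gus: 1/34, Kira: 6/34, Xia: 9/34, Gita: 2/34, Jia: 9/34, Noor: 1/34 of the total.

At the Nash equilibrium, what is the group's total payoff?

Each unit j contributes comes back to j as 4.7 × (j's share), so j prefers to contribute only if that share exceeds 1/4.7 = 0.2128; otherwise keeping the unit dominates.
The shares above 0.2128 belong to Xia and Jia, contributing 22 each; the remaining 8 contribute 0. Total contributed: 44.
The habitat fund pays out 4.7 × 44 = 206.80 in total (split across the unequal shares, but the aggregate is all that matters for the group sum).
The 8 free-riders keep 22 each, adding 176. Group total = 176 + 206.80 = 382.80.

382.80 dollars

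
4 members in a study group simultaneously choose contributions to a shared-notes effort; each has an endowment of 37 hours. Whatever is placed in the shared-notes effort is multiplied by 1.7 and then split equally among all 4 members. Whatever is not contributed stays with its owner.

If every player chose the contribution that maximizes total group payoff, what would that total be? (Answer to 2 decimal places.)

251.60 hours

Each contributed unit returns 1.700 to the group as a whole (0.4250 to each of 4 players), which exceeds 1, so the social optimum is full contribution: group total = 1.700 × 148 = 251.60.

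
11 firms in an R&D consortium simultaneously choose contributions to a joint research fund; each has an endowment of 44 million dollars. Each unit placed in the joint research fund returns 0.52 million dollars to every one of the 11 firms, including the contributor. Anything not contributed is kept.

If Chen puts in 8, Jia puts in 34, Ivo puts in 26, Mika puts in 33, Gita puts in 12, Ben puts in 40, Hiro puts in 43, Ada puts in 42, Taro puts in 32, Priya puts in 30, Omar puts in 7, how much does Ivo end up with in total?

177.64 million dollars

Total contributed: 8 + 34 + 26 + 33 + 12 + 40 + 43 + 42 + 32 + 30 + 7 = 307.
Each receives 0.52 × 307 = 159.64 from the joint research fund.
Ivo keeps 44 − 26 = 18, so Ivo's payoff is 18 + 159.64 = 177.64.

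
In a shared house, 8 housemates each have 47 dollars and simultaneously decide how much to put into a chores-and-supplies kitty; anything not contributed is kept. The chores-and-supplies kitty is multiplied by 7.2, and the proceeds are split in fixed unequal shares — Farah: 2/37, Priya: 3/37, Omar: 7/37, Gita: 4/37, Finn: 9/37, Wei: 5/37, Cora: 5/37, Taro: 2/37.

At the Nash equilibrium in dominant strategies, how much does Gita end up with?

120.17 dollars

Player j's private return per contributed unit is 7.2 × (j's share). Contributing is weakly dominant for j when that share is at least 1/7.2 = 0.1389, and contributing 0 is dominant otherwise.
Omar and Finn clear that bar, contributing 47 each; the remaining 6 contribute 0. Total contributed: 94.
Gita keeps 47 and receives 7.2 × 94 × 4/37 = 73.17 from the chores-and-supplies kitty, for a payoff of 120.17.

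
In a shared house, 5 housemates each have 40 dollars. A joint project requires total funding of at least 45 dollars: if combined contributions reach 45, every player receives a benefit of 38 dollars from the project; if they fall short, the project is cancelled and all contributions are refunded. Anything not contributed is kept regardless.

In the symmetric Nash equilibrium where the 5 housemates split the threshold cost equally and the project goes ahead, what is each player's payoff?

69 dollars

Equal share of the threshold: 45/5 = 9.
At this profile no one gains by cutting their contribution: any cut drops the total below 45, the project is cancelled, contributions are refunded, and the deviator ends with 40, which is less than 40 − 9 + 38 = 69. Contributing more than 9 just wastes the excess. So contributing exactly 9 is a best response.
Each player's payoff: 40 − 9 + 38 = 69.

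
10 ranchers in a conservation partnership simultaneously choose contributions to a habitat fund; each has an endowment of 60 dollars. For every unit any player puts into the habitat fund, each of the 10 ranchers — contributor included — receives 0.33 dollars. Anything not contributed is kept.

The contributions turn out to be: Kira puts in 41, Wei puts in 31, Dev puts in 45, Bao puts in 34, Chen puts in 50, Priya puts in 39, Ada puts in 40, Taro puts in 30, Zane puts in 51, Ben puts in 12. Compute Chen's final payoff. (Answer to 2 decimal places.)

Total contributed: 41 + 31 + 45 + 34 + 50 + 39 + 40 + 30 + 51 + 12 = 373.
Each receives 0.33 × 373 = 123.09 from the habitat fund.
Chen keeps 60 − 50 = 10, so Chen's payoff is 10 + 123.09 = 133.09.

133.09 dollars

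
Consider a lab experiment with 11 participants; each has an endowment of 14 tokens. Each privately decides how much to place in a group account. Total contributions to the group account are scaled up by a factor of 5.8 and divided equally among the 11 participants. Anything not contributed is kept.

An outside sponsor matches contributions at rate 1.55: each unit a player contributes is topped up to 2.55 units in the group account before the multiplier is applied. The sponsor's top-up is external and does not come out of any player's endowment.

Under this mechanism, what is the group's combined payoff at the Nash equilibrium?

2277.66 tokens

The effective private return per unit is now 5.8 × 2.55 / 11 = 1.3445 > 1, so every player's dominant strategy flips to full contribution.
At the Nash equilibrium everyone contributes 14. Group total payoff = 5.8 × 2.55 × 154 = 2277.66.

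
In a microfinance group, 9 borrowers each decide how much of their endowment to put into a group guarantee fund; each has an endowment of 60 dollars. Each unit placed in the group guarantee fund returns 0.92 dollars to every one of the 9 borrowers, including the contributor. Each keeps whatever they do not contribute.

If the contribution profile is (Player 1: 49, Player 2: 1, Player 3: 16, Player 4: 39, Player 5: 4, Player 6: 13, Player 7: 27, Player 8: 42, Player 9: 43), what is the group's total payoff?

2243.52 dollars

Total contributed: 49 + 1 + 16 + 39 + 4 + 13 + 27 + 42 + 43 = 234; total kept: 9 × 60 − 234 = 306.
The group guarantee fund pays out 0.92 × 9 × 234 = 1937.52 in aggregate.
Group total = 306 + 1937.52 = 2243.52.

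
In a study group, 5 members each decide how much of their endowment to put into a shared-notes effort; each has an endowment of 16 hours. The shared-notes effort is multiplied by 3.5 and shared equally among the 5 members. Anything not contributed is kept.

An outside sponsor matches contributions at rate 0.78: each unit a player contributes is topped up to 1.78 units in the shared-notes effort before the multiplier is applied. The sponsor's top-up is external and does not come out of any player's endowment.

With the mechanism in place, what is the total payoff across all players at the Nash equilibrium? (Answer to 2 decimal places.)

498.40 hours

Under the mechanism each unit contributed yields 3.5 × 1.78 / 5 = 1.2460 back to its contributor per unit of net cost, which exceeds 1, making full contribution the dominant choice for everyone.
So the Nash equilibrium is full contribution by all 5; the group earns 3.5 × 1.78 × 80 = 498.40.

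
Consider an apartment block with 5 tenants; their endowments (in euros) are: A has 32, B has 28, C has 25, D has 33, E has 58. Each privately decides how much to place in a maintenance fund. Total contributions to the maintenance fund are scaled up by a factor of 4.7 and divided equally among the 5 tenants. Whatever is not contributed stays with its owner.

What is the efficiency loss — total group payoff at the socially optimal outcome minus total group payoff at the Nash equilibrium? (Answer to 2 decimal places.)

651.20 euros

The private return per contributed unit is 4.7/5 = 0.9400 < 1 for every player regardless of endowment, so the Nash equilibrium is zero contribution and the group total is Σ E_j = 32 + 28 + 25 + 33 + 58 = 176.
Each contributed unit returns 4.700 to the group, so the social optimum is full contribution by everyone: group total = 4.700 × 176 = 827.20.
Efficiency loss = (4.700 − 1) × 176 = 651.20.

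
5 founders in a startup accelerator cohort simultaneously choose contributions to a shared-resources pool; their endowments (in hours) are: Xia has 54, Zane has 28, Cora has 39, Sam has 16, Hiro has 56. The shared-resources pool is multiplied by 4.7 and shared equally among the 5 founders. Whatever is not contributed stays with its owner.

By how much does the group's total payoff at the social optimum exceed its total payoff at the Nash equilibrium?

714.10 hours

The private return per contributed unit is 4.7/5 = 0.9400 < 1 for every player regardless of endowment, so the Nash equilibrium is zero contribution and the group total is Σ E_j = 54 + 28 + 39 + 16 + 56 = 193.
Each contributed unit returns 4.700 to the group, so the social optimum is full contribution by everyone: group total = 4.700 × 193 = 907.10.
Efficiency loss = (4.700 − 1) × 193 = 714.10.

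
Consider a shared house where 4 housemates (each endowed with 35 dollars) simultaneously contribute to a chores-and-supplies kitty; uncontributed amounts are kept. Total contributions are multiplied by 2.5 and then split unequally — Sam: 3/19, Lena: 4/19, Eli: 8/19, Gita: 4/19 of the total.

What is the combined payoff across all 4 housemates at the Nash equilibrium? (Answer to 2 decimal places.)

Player j's private return per contributed unit is 2.5 × (j's share). Contributing is weakly dominant for j when that share is at least 1/2.5 = 0.4000, and contributing 0 is dominant otherwise.
Eli alone (share 8/19) is above the threshold, contributing 35; the remaining 3 contribute 0. Total contributed: 35.
The chores-and-supplies kitty pays out 2.5 × 35 = 87.50 in total (split across the unequal shares, but the aggregate is all that matters for the group sum).
The 3 free-riders keep 35 each, adding 105. Group total = 105 + 87.50 = 192.50.

192.50 dollars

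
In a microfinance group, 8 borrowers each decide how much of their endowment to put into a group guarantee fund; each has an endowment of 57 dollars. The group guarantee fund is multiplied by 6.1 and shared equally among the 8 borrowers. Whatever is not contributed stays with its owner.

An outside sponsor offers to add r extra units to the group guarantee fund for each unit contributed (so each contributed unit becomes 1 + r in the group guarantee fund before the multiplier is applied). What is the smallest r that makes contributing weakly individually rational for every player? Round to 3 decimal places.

With matching at rate r, one contributed unit becomes (1 + r) in the group guarantee fund and returns 6.1 × (1 + r) / 8 to the contributor.
Setting this equal to 1: 1 + r = 8/6.1 = 1.3115.
So the minimum matching rate is r = 1.3115 − 1 = 0.311.

0.311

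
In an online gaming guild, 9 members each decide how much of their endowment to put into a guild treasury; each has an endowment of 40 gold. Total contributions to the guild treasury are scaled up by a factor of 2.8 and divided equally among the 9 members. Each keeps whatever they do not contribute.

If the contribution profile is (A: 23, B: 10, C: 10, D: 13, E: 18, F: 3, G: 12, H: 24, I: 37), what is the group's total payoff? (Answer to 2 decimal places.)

Total contributed: 23 + 10 + 10 + 13 + 18 + 3 + 12 + 24 + 37 = 150; total kept: 9 × 40 − 150 = 210.
The guild treasury pays out 2.8 × 150 = 420.00 in aggregate.
Group total = 210 + 420.00 = 630.00.

630.00 gold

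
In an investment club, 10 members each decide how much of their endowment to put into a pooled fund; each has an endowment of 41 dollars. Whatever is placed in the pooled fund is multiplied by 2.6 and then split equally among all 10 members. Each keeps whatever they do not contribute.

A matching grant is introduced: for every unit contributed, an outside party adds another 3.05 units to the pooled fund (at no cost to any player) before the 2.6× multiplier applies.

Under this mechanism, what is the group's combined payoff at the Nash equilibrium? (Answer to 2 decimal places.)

Under the mechanism each unit contributed yields 2.6 × 4.05 / 10 = 1.0530 back to its contributor per unit of net cost, which exceeds 1, making full contribution the dominant choice for everyone.
So the Nash equilibrium is full contribution by all 10; the group earns 2.6 × 4.05 × 410 = 4317.30.

4317.30 dollars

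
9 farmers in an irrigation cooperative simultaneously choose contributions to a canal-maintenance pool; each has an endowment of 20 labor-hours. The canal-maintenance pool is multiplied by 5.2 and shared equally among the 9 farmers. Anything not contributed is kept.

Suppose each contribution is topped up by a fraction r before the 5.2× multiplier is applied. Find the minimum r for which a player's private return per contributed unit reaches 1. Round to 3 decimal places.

With matching at rate r, one contributed unit becomes (1 + r) in the canal-maintenance pool and returns 5.2 × (1 + r) / 9 to the contributor.
Setting this equal to 1: 1 + r = 9/5.2 = 1.7308.
So the minimum matching rate is r = 1.7308 − 1 = 0.731.

0.731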